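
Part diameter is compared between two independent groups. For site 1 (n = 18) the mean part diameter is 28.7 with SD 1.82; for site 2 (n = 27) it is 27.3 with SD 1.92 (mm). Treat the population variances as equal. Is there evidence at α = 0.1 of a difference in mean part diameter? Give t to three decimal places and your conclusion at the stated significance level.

Let group 1 = site 1, group 2 = site 2. H0: μ_1 = μ_2; H1: μ_1 ≠ μ_2 (two-sample pooled-variance t-test, two-sided).
s_p² = [(18−1)·1.82² + (27−1)·1.92²]/(18+27−2) = 3.53854
t = (28.7 − 27.3)/√[3.53854·(1/18 + 1/27)] = 2.446
df = n₁ + n₂ − 2 = 43
Two-sided p-value ≈ 0.0186
Since p ≈ 0.0186 < α = 0.1, reject H0; the data support H1.

t = 2.446; reject H0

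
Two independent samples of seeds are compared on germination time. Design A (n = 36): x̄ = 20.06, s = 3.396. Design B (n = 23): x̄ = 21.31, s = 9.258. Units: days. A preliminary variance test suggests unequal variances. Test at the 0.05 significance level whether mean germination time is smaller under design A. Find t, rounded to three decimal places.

Let group 1 = design A, group 2 = design B. H0: μ_1 = μ_2; H1: μ_1 < μ_2 (Welch's two-sample t-test, left-tailed).
t = (x̄_1 − x̄_2)/√(s_1²/n_1 + s_2²/n_2) = (20.06 − 21.31)/√(3.396²/36 + 9.258²/23) = -0.621
Welch–Satterthwaite df ≈ 25.83
p-value = P(T ≤ -0.621) ≈ 0.270
Since p ≈ 0.270 > α = 0.05, fail to reject H0; the evidence is not statistically significant.

-0.621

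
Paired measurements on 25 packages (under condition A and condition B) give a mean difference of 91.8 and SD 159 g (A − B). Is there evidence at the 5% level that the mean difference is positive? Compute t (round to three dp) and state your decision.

t = 2.887; reject H0

H0: μ_d = 0; H1: μ_d > 0 (paired t-test on the differences, right-tailed).
t = d̄/(s_d/√n) = 91.8/(159/√25) = 2.887
df = n − 1 = 24
p-value = P(T ≥ 2.887) ≈ 0.004
Since p ≈ 0.004 < α = 0.05, reject H0; the evidence is statistically significant.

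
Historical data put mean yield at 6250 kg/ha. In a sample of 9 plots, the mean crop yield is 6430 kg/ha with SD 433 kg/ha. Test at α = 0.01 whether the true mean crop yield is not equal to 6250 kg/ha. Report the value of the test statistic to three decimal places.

H0: μ = 6250; H1: μ ≠ 6250 (one-sample t-test, two-sided).
t = (x̄ − μ₀)/(s/√n) = (6430 − 6250)/(433/√9) = 1.247
df = n − 1 = 8
Two-sided p-value ≈ 0.2476
Since p ≈ 0.2476 > α = 0.01, fail to reject H0; the data do not provide sufficient evidence against H0.

1.247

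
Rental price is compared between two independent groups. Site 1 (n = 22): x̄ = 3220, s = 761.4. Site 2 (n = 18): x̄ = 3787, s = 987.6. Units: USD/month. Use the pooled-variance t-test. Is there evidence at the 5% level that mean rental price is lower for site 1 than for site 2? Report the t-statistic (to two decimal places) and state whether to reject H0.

Let group 1 = site 1, group 2 = site 2. H0: μ_1 = μ_2; H1: μ_1 < μ_2 (two-sample pooled-variance t-test, left-tailed).
s_p² = [(22−1)·761.4² + (18−1)·987.6²]/(22+18−2) = 756720
t = (3220 − 3787)/√[756720·(1/22 + 1/18)] = -2.05
df = n₁ + n₂ − 2 = 38
p-value = P(T ≤ -2.05) ≈ 0.024
Since p ≈ 0.024 < α = 0.05, reject H0; the data support H1.

t = -2.05; reject H0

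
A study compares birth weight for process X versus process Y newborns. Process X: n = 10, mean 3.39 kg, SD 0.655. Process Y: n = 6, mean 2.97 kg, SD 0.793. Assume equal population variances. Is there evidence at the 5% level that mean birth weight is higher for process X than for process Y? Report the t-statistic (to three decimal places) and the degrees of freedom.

Let group 1 = process X, group 2 = process Y. H0: μ_1 = μ_2; H1: μ_1 > μ_2 (two-sample pooled-variance t-test, right-tailed).
s_p² = [(10−1)·0.655² + (6−1)·0.793²]/(10+6−2) = 0.500391
t = (3.39 − 2.97)/√[0.500391·(1/10 + 1/6)] = 1.150
df = n₁ + n₂ − 2 = 14
p-value = P(T ≥ 1.150) ≈ 0.1348
Since p ≈ 0.1348 > α = 0.05, fail to reject H0; the evidence is not statistically significant.

t = 1.150, df = 14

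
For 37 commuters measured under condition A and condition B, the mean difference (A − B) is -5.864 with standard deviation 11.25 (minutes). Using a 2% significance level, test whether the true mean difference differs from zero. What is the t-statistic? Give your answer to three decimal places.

-3.171

H0: μ_d = 0; H1: μ_d ≠ 0 (paired t-test on the differences, two-sided).
t = d̄/(s_d/√n) = -5.864/(11.25/√37) = -3.171
df = n − 1 = 36
Two-sided p-value ≈ 0.003
Since p ≈ 0.003 < α = 0.02, reject H0; the evidence is statistically significant.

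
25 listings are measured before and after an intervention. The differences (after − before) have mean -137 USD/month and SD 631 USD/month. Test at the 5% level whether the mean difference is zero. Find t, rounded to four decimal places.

H0: μ_d = 0; H1: μ_d ≠ 0 (paired t-test on the differences, two-sided).
t = d̄/(s_d/√n) = -137/(631/√25) = -1.0856
df = n − 1 = 24
Two-sided p-value ≈ 0.288
Since p ≈ 0.288 > α = 0.05, fail to reject H0; the evidence is not statistically significant.

-1.0856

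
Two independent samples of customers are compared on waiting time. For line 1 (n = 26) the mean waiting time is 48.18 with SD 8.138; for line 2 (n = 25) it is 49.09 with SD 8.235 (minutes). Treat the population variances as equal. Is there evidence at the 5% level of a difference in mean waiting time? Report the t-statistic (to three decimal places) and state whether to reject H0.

t = -0.397; fail to reject H0

Let group 1 = line 1, group 2 = line 2. H0: μ_1 = μ_2; H1: μ_1 ≠ μ_2 (two-sample pooled-variance t-test, two-sided).
s_p² = [(26−1)·8.138² + (25−1)·8.235²]/(26+25−2) = 67.0049
t = (48.18 − 49.09)/√[67.0049·(1/26 + 1/25)] = -0.397
df = n₁ + n₂ − 2 = 49
Two-sided p-value ≈ 0.693
Since p ≈ 0.693 > α = 0.05, fail to reject H0; the data do not provide sufficient evidence against H0.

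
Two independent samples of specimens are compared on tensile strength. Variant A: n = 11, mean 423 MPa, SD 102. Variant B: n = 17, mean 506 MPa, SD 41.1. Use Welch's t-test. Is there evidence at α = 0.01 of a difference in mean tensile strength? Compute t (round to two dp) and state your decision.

t = -2.57; fail to reject H0

Let group 1 = variant A, group 2 = variant B. H0: μ_1 = μ_2; H1: μ_1 ≠ μ_2 (Welch's two-sample t-test, two-sided).
t = (x̄_1 − x̄_2)/√(s_1²/n_1 + s_2²/n_2) = (423 − 506)/√(102²/11 + 41.1²/17) = -2.57
Welch–Satterthwaite df ≈ 12.13
Two-sided p-value ≈ 0.0245
Since p ≈ 0.0245 > α = 0.01, fail to reject H0; the data do not provide sufficient evidence against H0.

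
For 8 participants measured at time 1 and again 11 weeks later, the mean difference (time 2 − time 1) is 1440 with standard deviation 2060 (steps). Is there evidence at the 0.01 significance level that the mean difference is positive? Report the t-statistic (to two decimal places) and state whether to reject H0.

t = 1.98; fail to reject H0

H0: μ_d = 0; H1: μ_d > 0 (paired t-test on the differences, right-tailed).
t = d̄/(s_d/√n) = 1440/(2060/√8) = 1.98
df = n − 1 = 7
p-value = P(T ≥ 1.98) ≈ 0.044
Since p ≈ 0.044 > α = 0.01, fail to reject H0; the evidence is not statistically significant.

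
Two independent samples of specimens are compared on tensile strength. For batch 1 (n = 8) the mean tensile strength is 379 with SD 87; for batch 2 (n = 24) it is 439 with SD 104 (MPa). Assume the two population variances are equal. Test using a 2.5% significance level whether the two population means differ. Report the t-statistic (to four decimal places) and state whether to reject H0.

Let group 1 = batch 1, group 2 = batch 2. H0: μ_1 = μ_2; H1: μ_1 ≠ μ_2 (two-sample pooled-variance t-test, two-sided).
s_p² = [(8−1)·87² + (24−1)·104²]/(8+24−2) = 10058.4
t = (379 − 439)/√[10058.4·(1/8 + 1/24)] = -1.4654
df = n₁ + n₂ − 2 = 30
Two-sided p-value ≈ 0.153
Since p ≈ 0.153 > α = 0.025, fail to reject H0; the data do not provide sufficient evidence against H0.

t = -1.4654; fail to reject H0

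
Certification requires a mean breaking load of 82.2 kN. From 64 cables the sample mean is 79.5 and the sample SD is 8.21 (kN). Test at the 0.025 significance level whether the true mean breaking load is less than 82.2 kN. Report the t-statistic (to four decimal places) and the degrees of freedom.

H0: μ = 82.2; H1: μ < 82.2 (one-sample t-test, left-tailed).
t = (x̄ − μ₀)/(s/√n) = (79.5 − 82.2)/(8.21/√64) = -2.6309
df = n − 1 = 63
p-value = P(T ≤ -2.6309) ≈ 0.0053
Since p ≈ 0.0053 < α = 0.025, reject H0; the data support H1.

t = -2.6309, df = 63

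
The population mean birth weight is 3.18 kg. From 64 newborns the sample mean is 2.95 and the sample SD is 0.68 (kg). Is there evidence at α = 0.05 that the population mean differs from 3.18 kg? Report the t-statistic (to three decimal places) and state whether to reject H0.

t = -2.706; reject H0

H0: μ = 3.18; H1: μ ≠ 3.18 (one-sample t-test, two-sided).
t = (x̄ − μ₀)/(s/√n) = (2.95 − 3.18)/(0.68/√64) = -2.706
df = n − 1 = 63
Two-sided p-value ≈ 0.009
Since p ≈ 0.009 < α = 0.05, reject H0; the data support H1.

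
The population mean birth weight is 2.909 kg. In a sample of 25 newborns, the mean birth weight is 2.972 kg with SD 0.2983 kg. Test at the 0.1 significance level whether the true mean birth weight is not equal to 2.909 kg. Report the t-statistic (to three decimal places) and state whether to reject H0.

H0: μ = 2.909; H1: μ ≠ 2.909 (one-sample t-test, two-sided).
t = (x̄ − μ₀)/(s/√n) = (2.972 − 2.909)/(0.2983/√25) = 1.056
df = n − 1 = 24
Two-sided p-value ≈ 0.3015
Since p ≈ 0.3015 > α = 0.1, fail to reject H0; the data do not provide sufficient evidence against H0.

t = 1.056; fail to reject H0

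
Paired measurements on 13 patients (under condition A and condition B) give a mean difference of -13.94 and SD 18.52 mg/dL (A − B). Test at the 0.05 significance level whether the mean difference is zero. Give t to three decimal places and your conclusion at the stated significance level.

t = -2.714; reject H0

H0: μ_d = 0; H1: μ_d ≠ 0 (paired t-test on the differences, two-sided).
t = d̄/(s_d/√n) = -13.94/(18.52/√13) = -2.714
df = n − 1 = 12
Two-sided p-value ≈ 0.0188
Since p ≈ 0.0188 < α = 0.05, reject H0; the data support H1.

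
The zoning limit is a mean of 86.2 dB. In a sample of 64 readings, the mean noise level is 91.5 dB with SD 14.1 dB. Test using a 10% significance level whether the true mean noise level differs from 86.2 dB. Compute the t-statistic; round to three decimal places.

3.007

H0: μ = 86.2; H1: μ ≠ 86.2 (one-sample t-test, two-sided).
t = (x̄ − μ₀)/(s/√n) = (91.5 − 86.2)/(14.1/√64) = 3.007
df = n − 1 = 63
Two-sided p-value ≈ 0.0038
Since p ≈ 0.0038 < α = 0.1, reject H0; the evidence is statistically significant.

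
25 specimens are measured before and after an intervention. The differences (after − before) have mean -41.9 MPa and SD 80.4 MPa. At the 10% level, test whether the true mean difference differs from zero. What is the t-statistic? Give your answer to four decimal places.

-2.6057

H0: μ_d = 0; H1: μ_d ≠ 0 (paired t-test on the differences, two-sided).
t = d̄/(s_d/√n) = -41.9/(80.4/√25) = -2.6057
df = n − 1 = 24
Two-sided p-value ≈ 0.0155
Since p ≈ 0.0155 < α = 0.1, reject H0; the data support H1.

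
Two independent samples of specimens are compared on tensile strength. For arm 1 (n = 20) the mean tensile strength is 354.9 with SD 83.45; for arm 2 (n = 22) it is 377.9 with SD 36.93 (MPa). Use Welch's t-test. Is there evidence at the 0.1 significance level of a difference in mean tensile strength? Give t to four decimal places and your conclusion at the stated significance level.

Let group 1 = arm 1, group 2 = arm 2. H0: μ_1 = μ_2; H1: μ_1 ≠ μ_2 (Welch's two-sample t-test, two-sided).
t = (x̄_1 − x̄_2)/√(s_1²/n_1 + s_2²/n_2) = (354.9 − 377.9)/√(83.45²/20 + 36.93²/22) = -1.1356
Welch–Satterthwaite df ≈ 25.63
Two-sided p-value ≈ 0.267
Since p ≈ 0.267 > α = 0.1, fail to reject H0; the data do not provide sufficient evidence against H0.

t = -1.1356; fail to reject H0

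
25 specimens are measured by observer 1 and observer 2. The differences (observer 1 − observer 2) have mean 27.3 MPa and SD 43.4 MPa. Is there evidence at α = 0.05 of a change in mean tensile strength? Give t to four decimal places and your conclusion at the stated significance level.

H0: μ_d = 0; H1: μ_d ≠ 0 (paired t-test on the differences, two-sided).
t = d̄/(s_d/√n) = 27.3/(43.4/√25) = 3.1452
df = n − 1 = 24
Two-sided p-value ≈ 0.004
Since p ≈ 0.004 < α = 0.05, reject H0; the evidence is statistically significant.

t = 3.1452; reject H0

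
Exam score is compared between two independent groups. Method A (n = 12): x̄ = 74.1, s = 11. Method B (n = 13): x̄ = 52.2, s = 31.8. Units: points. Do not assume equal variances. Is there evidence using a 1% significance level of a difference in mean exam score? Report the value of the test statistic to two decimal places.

Let group 1 = method A, group 2 = method B. H0: μ_1 = μ_2; H1: μ_1 ≠ μ_2 (Welch's two-sample t-test, two-sided).
t = (x̄_1 − x̄_2)/√(s_1²/n_1 + s_2²/n_2) = (74.1 − 52.2)/√(11²/12 + 31.8²/13) = 2.34
Welch–Satterthwaite df ≈ 15.04
Two-sided p-value ≈ 0.034
Since p ≈ 0.034 > α = 0.01, fail to reject H0; the data do not provide sufficient evidence against H0.

2.34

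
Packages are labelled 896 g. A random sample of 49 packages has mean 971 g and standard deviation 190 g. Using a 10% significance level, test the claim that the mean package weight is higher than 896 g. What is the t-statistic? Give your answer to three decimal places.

2.763

H0: μ = 896; H1: μ > 896 (one-sample t-test, right-tailed).
t = (x̄ − μ₀)/(s/√n) = (971 − 896)/(190/√49) = 2.763
df = n − 1 = 48
p-value = P(T ≥ 2.763) ≈ 0.004
Since p ≈ 0.004 < α = 0.1, reject H0; the evidence is statistically significant.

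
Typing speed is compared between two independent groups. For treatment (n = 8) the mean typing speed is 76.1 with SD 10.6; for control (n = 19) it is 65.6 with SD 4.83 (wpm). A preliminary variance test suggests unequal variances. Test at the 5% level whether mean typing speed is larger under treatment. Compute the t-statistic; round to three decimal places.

2.687

Let group 1 = treatment, group 2 = control. H0: μ_1 = μ_2; H1: μ_1 > μ_2 (Welch's two-sample t-test, right-tailed).
t = (x̄_1 − x̄_2)/√(s_1²/n_1 + s_2²/n_2) = (76.1 − 65.6)/√(10.6²/8 + 4.83²/19) = 2.687
Welch–Satterthwaite df ≈ 8.25
p-value = P(T ≥ 2.687) ≈ 0.0134
Since p ≈ 0.0134 < α = 0.05, reject H0; the evidence is statistically significant.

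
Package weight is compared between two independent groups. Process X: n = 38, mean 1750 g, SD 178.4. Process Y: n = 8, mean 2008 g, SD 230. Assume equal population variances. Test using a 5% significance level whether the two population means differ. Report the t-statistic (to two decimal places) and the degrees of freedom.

t = -3.54, df = 44

Let group 1 = process X, group 2 = process Y. H0: μ_1 = μ_2; H1: μ_1 ≠ μ_2 (two-sample pooled-variance t-test, two-sided).
s_p² = [(38−1)·178.4² + (8−1)·230²]/(38+8−2) = 35179.2
t = (1750 − 2008)/√[35179.2·(1/38 + 1/8)] = -3.54
df = n₁ + n₂ − 2 = 44
Two-sided p-value ≈ 0.0010
Since p ≈ 0.0010 < α = 0.05, reject H0; the data support H1.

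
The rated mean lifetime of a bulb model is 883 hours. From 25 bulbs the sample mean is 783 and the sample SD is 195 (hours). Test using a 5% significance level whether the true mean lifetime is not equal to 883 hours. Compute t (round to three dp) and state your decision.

t = -2.564; reject H0

H0: μ = 883; H1: μ ≠ 883 (one-sample t-test, two-sided).
t = (x̄ − μ₀)/(s/√n) = (783 − 883)/(195/√25) = -2.564
df = n − 1 = 24
Two-sided p-value ≈ 0.017
Since p ≈ 0.017 < α = 0.05, reject H0; the evidence is statistically significant.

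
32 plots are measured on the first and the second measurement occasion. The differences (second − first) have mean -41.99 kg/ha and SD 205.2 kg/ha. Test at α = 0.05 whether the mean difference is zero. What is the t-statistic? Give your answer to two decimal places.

H0: μ_d = 0; H1: μ_d ≠ 0 (paired t-test on the differences, two-sided).
t = d̄/(s_d/√n) = -41.99/(205.2/√32) = -1.16
df = n − 1 = 31
Two-sided p-value ≈ 0.256
Since p ≈ 0.256 > α = 0.05, fail to reject H0; the data do not provide sufficient evidence against H0.

-1.16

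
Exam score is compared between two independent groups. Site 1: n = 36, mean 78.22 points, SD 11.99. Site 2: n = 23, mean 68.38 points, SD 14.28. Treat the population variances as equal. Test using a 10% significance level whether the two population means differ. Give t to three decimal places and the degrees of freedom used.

t = 2.853, df = 57

Let group 1 = site 1, group 2 = site 2. H0: μ_1 = μ_2; H1: μ_1 ≠ μ_2 (two-sample pooled-variance t-test, two-sided).
s_p² = [(36−1)·11.99² + (23−1)·14.28²]/(36+23−2) = 166.979
t = (78.22 − 68.38)/√[166.979·(1/36 + 1/23)] = 2.853
df = n₁ + n₂ − 2 = 57
Two-sided p-value ≈ 0.006
Since p ≈ 0.006 < α = 0.1, reject H0; the evidence is statistically significant.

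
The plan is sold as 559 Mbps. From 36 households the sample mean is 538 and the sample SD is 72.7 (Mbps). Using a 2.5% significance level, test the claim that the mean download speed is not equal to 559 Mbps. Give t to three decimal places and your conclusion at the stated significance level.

t = -1.733; fail to reject H0

H0: μ = 559; H1: μ ≠ 559 (one-sample t-test, two-sided).
t = (x̄ − μ₀)/(s/√n) = (538 − 559)/(72.7/√36) = -1.733
df = n − 1 = 35
Two-sided p-value ≈ 0.0919
Since p ≈ 0.0919 > α = 0.025, fail to reject H0; the data do not provide sufficient evidence against H0.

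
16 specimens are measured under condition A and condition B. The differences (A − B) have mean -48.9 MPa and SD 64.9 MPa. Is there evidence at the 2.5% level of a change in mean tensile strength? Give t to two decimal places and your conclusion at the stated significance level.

H0: μ_d = 0; H1: μ_d ≠ 0 (paired t-test on the differences, two-sided).
t = d̄/(s_d/√n) = -48.9/(64.9/√16) = -3.01
df = n − 1 = 15
Two-sided p-value ≈ 0.009
Since p ≈ 0.009 < α = 0.025, reject H0; the evidence is statistically significant.

t = -3.01; reject H0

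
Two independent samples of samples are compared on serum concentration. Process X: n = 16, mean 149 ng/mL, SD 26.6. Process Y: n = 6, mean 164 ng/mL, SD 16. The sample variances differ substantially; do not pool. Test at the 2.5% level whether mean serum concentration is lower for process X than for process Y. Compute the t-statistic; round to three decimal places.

-1.609

Let group 1 = process X, group 2 = process Y. H0: μ_1 = μ_2; H1: μ_1 < μ_2 (Welch's two-sample t-test, left-tailed).
t = (x̄_1 − x̄_2)/√(s_1²/n_1 + s_2²/n_2) = (149 − 164)/√(26.6²/16 + 16²/6) = -1.609
Welch–Satterthwaite df ≈ 15.27
p-value = P(T ≤ -1.609) ≈ 0.0640
Since p ≈ 0.0640 > α = 0.025, fail to reject H0; the evidence is not statistically significant.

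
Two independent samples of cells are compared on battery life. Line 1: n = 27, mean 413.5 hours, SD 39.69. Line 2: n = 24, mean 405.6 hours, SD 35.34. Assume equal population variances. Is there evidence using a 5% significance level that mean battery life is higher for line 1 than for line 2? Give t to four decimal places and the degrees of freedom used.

t = 0.7467, df = 49

Let group 1 = line 1, group 2 = line 2. H0: μ_1 = μ_2; H1: μ_1 > μ_2 (two-sample pooled-variance t-test, right-tailed).
s_p² = [(27−1)·39.69² + (24−1)·35.34²]/(27+24−2) = 1422.1
t = (413.5 − 405.6)/√[1422.1·(1/27 + 1/24)] = 0.7467
df = n₁ + n₂ − 2 = 49
p-value = P(T ≥ 0.7467) ≈ 0.2294
Since p ≈ 0.2294 > α = 0.05, fail to reject H0; the data do not provide sufficient evidence against H0.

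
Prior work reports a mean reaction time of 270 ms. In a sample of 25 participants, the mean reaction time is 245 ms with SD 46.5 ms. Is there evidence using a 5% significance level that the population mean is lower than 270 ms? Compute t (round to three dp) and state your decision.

H0: μ = 270; H1: μ < 270 (one-sample t-test, left-tailed).
t = (x̄ − μ₀)/(s/√n) = (245 − 270)/(46.5/√25) = -2.688
df = n − 1 = 24
p-value = P(T ≤ -2.688) ≈ 0.0064
Since p ≈ 0.0064 < α = 0.05, reject H0; the evidence is statistically significant.

t = -2.688; reject H0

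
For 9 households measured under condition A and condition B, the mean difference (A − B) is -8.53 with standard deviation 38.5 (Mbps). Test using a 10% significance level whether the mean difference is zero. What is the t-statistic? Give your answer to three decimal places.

H0: μ_d = 0; H1: μ_d ≠ 0 (paired t-test on the differences, two-sided).
t = d̄/(s_d/√n) = -8.53/(38.5/√9) = -0.665
df = n − 1 = 8
Two-sided p-value ≈ 0.5250
Since p ≈ 0.5250 > α = 0.1, fail to reject H0; the data do not provide sufficient evidence against H0.

-0.665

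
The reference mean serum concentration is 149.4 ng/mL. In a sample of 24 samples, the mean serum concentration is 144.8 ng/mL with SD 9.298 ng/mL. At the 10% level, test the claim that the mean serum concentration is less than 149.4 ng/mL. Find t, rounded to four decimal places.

-2.4237

H0: μ = 149.4; H1: μ < 149.4 (one-sample t-test, left-tailed).
t = (x̄ − μ₀)/(s/√n) = (144.8 − 149.4)/(9.298/√24) = -2.4237
df = n − 1 = 23
p-value = P(T ≤ -2.4237) ≈ 0.012
Since p ≈ 0.012 < α = 0.1, reject H0; the evidence is statistically significant.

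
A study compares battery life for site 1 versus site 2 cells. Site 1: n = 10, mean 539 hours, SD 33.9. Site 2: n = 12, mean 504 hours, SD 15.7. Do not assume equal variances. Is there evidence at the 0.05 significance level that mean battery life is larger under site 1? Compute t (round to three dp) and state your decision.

Let group 1 = site 1, group 2 = site 2. H0: μ_1 = μ_2; H1: μ_1 > μ_2 (Welch's two-sample t-test, right-tailed).
t = (x̄_1 − x̄_2)/√(s_1²/n_1 + s_2²/n_2) = (539 − 504)/√(33.9²/10 + 15.7²/12) = 3.007
Welch–Satterthwaite df ≈ 12.19
p-value = P(T ≥ 3.007) ≈ 0.0054
Since p ≈ 0.0054 < α = 0.05, reject H0; the data support H1.

t = 3.007; reject H0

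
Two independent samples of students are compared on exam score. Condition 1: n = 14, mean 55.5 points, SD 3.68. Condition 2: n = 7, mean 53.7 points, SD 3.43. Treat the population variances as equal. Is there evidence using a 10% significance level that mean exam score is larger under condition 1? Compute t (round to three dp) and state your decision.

t = 1.079; fail to reject H0

Let group 1 = condition 1, group 2 = condition 2. H0: μ_1 = μ_2; H1: μ_1 > μ_2 (two-sample pooled-variance t-test, right-tailed).
s_p² = [(14−1)·3.68² + (7−1)·3.43²]/(14+7−2) = 12.9811
t = (55.5 − 53.7)/√[12.9811·(1/14 + 1/7)] = 1.079
df = n₁ + n₂ − 2 = 19
p-value = P(T ≥ 1.079) ≈ 0.147
Since p ≈ 0.147 > α = 0.1, fail to reject H0; the evidence is not statistically significant.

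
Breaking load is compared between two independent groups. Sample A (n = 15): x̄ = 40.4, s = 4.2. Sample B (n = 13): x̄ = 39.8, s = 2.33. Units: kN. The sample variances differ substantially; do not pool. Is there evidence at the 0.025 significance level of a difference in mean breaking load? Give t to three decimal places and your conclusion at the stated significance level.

t = 0.475; fail to reject H0

Let group 1 = sample A, group 2 = sample B. H0: μ_1 = μ_2; H1: μ_1 ≠ μ_2 (Welch's two-sample t-test, two-sided).
t = (x̄_1 − x̄_2)/√(s_1²/n_1 + s_2²/n_2) = (40.4 − 39.8)/√(4.2²/15 + 2.33²/13) = 0.475
Welch–Satterthwaite df ≈ 22.41
Two-sided p-value ≈ 0.6392
Since p ≈ 0.6392 > α = 0.025, fail to reject H0; the evidence is not statistically significant.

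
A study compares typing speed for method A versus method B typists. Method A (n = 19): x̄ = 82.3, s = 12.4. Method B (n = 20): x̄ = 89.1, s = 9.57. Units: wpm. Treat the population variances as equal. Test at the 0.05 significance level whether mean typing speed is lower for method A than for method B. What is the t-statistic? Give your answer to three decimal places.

-1.923

Let group 1 = method A, group 2 = method B. H0: μ_1 = μ_2; H1: μ_1 < μ_2 (two-sample pooled-variance t-test, left-tailed).
s_p² = [(19−1)·12.4² + (20−1)·9.57²]/(19+20−2) = 121.832
t = (82.3 − 89.1)/√[121.832·(1/19 + 1/20)] = -1.923
df = n₁ + n₂ − 2 = 37
p-value = P(T ≤ -1.923) ≈ 0.0311
Since p ≈ 0.0311 < α = 0.05, reject H0; the data support H1.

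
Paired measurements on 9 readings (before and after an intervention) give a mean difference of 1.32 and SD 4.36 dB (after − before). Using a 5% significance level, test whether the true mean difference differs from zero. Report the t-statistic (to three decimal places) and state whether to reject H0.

t = 0.908; fail to reject H0

H0: μ_d = 0; H1: μ_d ≠ 0 (paired t-test on the differences, two-sided).
t = d̄/(s_d/√n) = 1.32/(4.36/√9) = 0.908
df = n − 1 = 8
Two-sided p-value ≈ 0.390
Since p ≈ 0.390 > α = 0.05, fail to reject H0; the data do not provide sufficient evidence against H0.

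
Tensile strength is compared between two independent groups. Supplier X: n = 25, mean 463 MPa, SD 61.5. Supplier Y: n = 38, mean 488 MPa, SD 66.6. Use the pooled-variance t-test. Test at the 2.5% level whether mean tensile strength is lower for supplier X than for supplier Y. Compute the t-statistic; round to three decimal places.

-1.502

Let group 1 = supplier X, group 2 = supplier Y. H0: μ_1 = μ_2; H1: μ_1 < μ_2 (two-sample pooled-variance t-test, left-tailed).
s_p² = [(25−1)·61.5² + (38−1)·66.6²]/(25+38−2) = 4178.52
t = (463 − 488)/√[4178.52·(1/25 + 1/38)] = -1.502
df = n₁ + n₂ − 2 = 61
p-value = P(T ≤ -1.502) ≈ 0.069
Since p ≈ 0.069 > α = 0.025, fail to reject H0; the evidence is not statistically significant.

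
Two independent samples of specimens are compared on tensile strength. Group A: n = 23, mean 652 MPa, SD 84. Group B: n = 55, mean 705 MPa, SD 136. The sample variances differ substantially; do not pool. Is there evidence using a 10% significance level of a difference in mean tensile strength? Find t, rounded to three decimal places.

Let group 1 = group A, group 2 = group B. H0: μ_1 = μ_2; H1: μ_1 ≠ μ_2 (Welch's two-sample t-test, two-sided).
t = (x̄_1 − x̄_2)/√(s_1²/n_1 + s_2²/n_2) = (652 − 705)/√(84²/23 + 136²/55) = -2.090
Welch–Satterthwaite df ≈ 64.90
Two-sided p-value ≈ 0.041
Since p ≈ 0.041 < α = 0.1, reject H0; the evidence is statistically significant.

-2.090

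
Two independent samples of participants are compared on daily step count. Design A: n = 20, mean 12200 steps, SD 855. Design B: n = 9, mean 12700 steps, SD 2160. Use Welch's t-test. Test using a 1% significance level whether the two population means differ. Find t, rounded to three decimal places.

Let group 1 = design A, group 2 = design B. H0: μ_1 = μ_2; H1: μ_1 ≠ μ_2 (Welch's two-sample t-test, two-sided).
t = (x̄_1 − x̄_2)/√(s_1²/n_1 + s_2²/n_2) = (12200 − 12700)/√(855²/20 + 2160²/9) = -0.671
Welch–Satterthwaite df ≈ 9.15
Two-sided p-value ≈ 0.5187
Since p ≈ 0.5187 > α = 0.01, fail to reject H0; the data do not provide sufficient evidence against H0.

-0.671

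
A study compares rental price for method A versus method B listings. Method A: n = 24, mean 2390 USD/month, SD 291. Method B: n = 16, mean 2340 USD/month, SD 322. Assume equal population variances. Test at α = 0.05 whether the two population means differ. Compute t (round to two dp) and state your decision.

Let group 1 = method A, group 2 = method B. H0: μ_1 = μ_2; H1: μ_1 ≠ μ_2 (two-sample pooled-variance t-test, two-sided).
s_p² = [(24−1)·291² + (16−1)·322²]/(24+16−2) = 92182.2
t = (2390 − 2340)/√[92182.2·(1/24 + 1/16)] = 0.51
df = n₁ + n₂ − 2 = 38
Two-sided p-value ≈ 0.613
Since p ≈ 0.613 > α = 0.05, fail to reject H0; the evidence is not statistically significant.

t = 0.51; fail to reject H0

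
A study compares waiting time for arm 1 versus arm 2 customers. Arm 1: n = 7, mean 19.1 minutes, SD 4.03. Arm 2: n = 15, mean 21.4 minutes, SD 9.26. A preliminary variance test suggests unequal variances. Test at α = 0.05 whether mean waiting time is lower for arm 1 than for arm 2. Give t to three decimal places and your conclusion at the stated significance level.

t = -0.811; fail to reject H0

Let group 1 = arm 1, group 2 = arm 2. H0: μ_1 = μ_2; H1: μ_1 < μ_2 (Welch's two-sample t-test, left-tailed).
t = (x̄_1 − x̄_2)/√(s_1²/n_1 + s_2²/n_2) = (19.1 − 21.4)/√(4.03²/7 + 9.26²/15) = -0.811
Welch–Satterthwaite df ≈ 19.99
p-value = P(T ≤ -0.811) ≈ 0.2134
Since p ≈ 0.2134 > α = 0.05, fail to reject H0; the data do not provide sufficient evidence against H0.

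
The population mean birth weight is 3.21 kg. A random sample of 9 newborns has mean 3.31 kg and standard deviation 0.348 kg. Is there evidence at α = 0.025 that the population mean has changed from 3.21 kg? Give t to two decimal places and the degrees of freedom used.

t = 0.86, df = 8

H0: μ = 3.21; H1: μ ≠ 3.21 (one-sample t-test, two-sided).
t = (x̄ − μ₀)/(s/√n) = (3.31 − 3.21)/(0.348/√9) = 0.86
df = n − 1 = 8
Two-sided p-value ≈ 0.414
Since p ≈ 0.414 > α = 0.025, fail to reject H0; the data do not provide sufficient evidence against H0.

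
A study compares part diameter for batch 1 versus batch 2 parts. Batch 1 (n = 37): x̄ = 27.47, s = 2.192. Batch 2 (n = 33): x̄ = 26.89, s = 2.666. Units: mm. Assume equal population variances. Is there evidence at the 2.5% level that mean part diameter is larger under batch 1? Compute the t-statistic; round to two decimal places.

Let group 1 = batch 1, group 2 = batch 2. H0: μ_1 = μ_2; H1: μ_1 > μ_2 (two-sample pooled-variance t-test, right-tailed).
s_p² = [(37−1)·2.192² + (33−1)·2.666²]/(37+33−2) = 5.88848
t = (27.47 − 26.89)/√[5.88848·(1/37 + 1/33)] = 1.00
df = n₁ + n₂ − 2 = 68
p-value = P(T ≥ 1.00) ≈ 0.1609
Since p ≈ 0.1609 > α = 0.025, fail to reject H0; the data do not provide sufficient evidence against H0.

1.00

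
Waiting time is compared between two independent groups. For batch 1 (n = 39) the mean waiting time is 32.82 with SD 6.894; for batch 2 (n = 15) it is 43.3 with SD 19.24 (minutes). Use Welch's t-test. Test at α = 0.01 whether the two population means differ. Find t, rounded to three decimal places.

-2.059

Let group 1 = batch 1, group 2 = batch 2. H0: μ_1 = μ_2; H1: μ_1 ≠ μ_2 (Welch's two-sample t-test, two-sided).
t = (x̄_1 − x̄_2)/√(s_1²/n_1 + s_2²/n_2) = (32.82 − 43.3)/√(6.894²/39 + 19.24²/15) = -2.059
Welch–Satterthwaite df ≈ 15.40
Two-sided p-value ≈ 0.0568
Since p ≈ 0.0568 > α = 0.01, fail to reject H0; the data do not provide sufficient evidence against H0.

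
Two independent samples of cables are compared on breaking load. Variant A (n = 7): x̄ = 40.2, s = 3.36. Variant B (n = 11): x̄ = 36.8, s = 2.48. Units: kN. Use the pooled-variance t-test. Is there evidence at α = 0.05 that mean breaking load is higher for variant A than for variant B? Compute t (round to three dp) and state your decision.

Let group 1 = variant A, group 2 = variant B. H0: μ_1 = μ_2; H1: μ_1 > μ_2 (two-sample pooled-variance t-test, right-tailed).
s_p² = [(7−1)·3.36² + (11−1)·2.48²]/(7+11−2) = 8.0776
t = (40.2 − 36.8)/√[8.0776·(1/7 + 1/11)] = 2.474
df = n₁ + n₂ − 2 = 16
p-value = P(T ≥ 2.474) ≈ 0.0125
Since p ≈ 0.0125 < α = 0.05, reject H0; the evidence is statistically significant.

t = 2.474; reject H0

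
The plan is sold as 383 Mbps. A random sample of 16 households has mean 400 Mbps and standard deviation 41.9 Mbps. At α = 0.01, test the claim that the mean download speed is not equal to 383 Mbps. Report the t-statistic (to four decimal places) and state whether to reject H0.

H0: μ = 383; H1: μ ≠ 383 (one-sample t-test, two-sided).
t = (x̄ − μ₀)/(s/√n) = (400 − 383)/(41.9/√16) = 1.6229
df = n − 1 = 15
Two-sided p-value ≈ 0.125
Since p ≈ 0.125 > α = 0.01, fail to reject H0; the data do not provide sufficient evidence against H0.

t = 1.6229; fail to reject H0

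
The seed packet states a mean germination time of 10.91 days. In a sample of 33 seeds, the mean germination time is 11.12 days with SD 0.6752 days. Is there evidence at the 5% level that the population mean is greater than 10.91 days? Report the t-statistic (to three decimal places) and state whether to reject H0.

t = 1.787; reject H0

H0: μ = 10.91; H1: μ > 10.91 (one-sample t-test, right-tailed).
t = (x̄ − μ₀)/(s/√n) = (11.12 − 10.91)/(0.6752/√33) = 1.787
df = n − 1 = 32
p-value = P(T ≥ 1.787) ≈ 0.042
Since p ≈ 0.042 < α = 0.05, reject H0; the data support H1.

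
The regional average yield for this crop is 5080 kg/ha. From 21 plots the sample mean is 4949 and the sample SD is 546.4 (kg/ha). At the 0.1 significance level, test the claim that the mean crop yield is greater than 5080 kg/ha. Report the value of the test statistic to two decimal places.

-1.10

H0: μ = 5080; H1: μ > 5080 (one-sample t-test, right-tailed).
t = (x̄ − μ₀)/(s/√n) = (4949 − 5080)/(546.4/√21) = -1.10
df = n − 1 = 20
p-value = P(T ≥ -1.10) ≈ 0.858
Since p ≈ 0.858 > α = 0.1, fail to reject H0; the evidence is not statistically significant.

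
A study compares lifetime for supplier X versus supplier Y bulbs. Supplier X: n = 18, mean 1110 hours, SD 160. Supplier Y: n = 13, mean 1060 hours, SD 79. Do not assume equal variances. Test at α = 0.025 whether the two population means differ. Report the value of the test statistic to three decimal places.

Let group 1 = supplier X, group 2 = supplier Y. H0: μ_1 = μ_2; H1: μ_1 ≠ μ_2 (Welch's two-sample t-test, two-sided).
t = (x̄_1 − x̄_2)/√(s_1²/n_1 + s_2²/n_2) = (1110 − 1060)/√(160²/18 + 79²/13) = 1.146
Welch–Satterthwaite df ≈ 26.19
Two-sided p-value ≈ 0.262
Since p ≈ 0.262 > α = 0.025, fail to reject H0; the evidence is not statistically significant.

1.146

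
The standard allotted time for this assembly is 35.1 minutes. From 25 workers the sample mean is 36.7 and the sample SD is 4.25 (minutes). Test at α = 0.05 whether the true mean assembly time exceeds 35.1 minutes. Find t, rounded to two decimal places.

H0: μ = 35.1; H1: μ > 35.1 (one-sample t-test, right-tailed).
t = (x̄ − μ₀)/(s/√n) = (36.7 − 35.1)/(4.25/√25) = 1.88
df = n − 1 = 24
p-value = P(T ≥ 1.88) ≈ 0.0360
Since p ≈ 0.0360 < α = 0.05, reject H0; the data support H1.

1.88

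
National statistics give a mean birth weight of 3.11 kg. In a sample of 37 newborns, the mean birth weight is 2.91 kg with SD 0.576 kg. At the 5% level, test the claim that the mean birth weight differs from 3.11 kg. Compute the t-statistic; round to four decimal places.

H0: μ = 3.11; H1: μ ≠ 3.11 (one-sample t-test, two-sided).
t = (x̄ − μ₀)/(s/√n) = (2.91 − 3.11)/(0.576/√37) = -2.1121
df = n − 1 = 36
Two-sided p-value ≈ 0.0417
Since p ≈ 0.0417 < α = 0.05, reject H0; the data support H1.

-2.1121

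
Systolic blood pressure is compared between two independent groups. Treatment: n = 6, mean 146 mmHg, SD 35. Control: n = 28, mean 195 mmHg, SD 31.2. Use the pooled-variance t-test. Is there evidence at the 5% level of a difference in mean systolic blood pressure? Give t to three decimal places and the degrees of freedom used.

Let group 1 = treatment, group 2 = control. H0: μ_1 = μ_2; H1: μ_1 ≠ μ_2 (two-sample pooled-variance t-test, two-sided).
s_p² = [(6−1)·35² + (28−1)·31.2²]/(6+28−2) = 1012.75
t = (146 − 195)/√[1012.75·(1/6 + 1/28)] = -3.423
df = n₁ + n₂ − 2 = 32
Two-sided p-value ≈ 0.002
Since p ≈ 0.002 < α = 0.05, reject H0; the data support H1.

t = -3.423, df = 32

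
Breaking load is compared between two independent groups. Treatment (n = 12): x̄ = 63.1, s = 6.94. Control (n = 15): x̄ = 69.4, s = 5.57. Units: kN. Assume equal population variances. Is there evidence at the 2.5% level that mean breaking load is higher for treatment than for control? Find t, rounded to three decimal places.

-2.619

Let group 1 = treatment, group 2 = control. H0: μ_1 = μ_2; H1: μ_1 > μ_2 (two-sample pooled-variance t-test, right-tailed).
s_p² = [(12−1)·6.94² + (15−1)·5.57²]/(12+15−2) = 38.5659
t = (63.1 − 69.4)/√[38.5659·(1/12 + 1/15)] = -2.619
df = n₁ + n₂ − 2 = 25
p-value = P(T ≥ -2.619) ≈ 0.993
Since p ≈ 0.993 > α = 0.025, fail to reject H0; the data do not provide sufficient evidence against H0.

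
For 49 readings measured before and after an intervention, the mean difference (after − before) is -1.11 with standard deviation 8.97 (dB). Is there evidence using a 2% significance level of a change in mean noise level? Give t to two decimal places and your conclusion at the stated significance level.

H0: μ_d = 0; H1: μ_d ≠ 0 (paired t-test on the differences, two-sided).
t = d̄/(s_d/√n) = -1.11/(8.97/√49) = -0.87
df = n − 1 = 48
Two-sided p-value ≈ 0.3907
Since p ≈ 0.3907 > α = 0.02, fail to reject H0; the evidence is not statistically significant.

t = -0.87; fail to reject H0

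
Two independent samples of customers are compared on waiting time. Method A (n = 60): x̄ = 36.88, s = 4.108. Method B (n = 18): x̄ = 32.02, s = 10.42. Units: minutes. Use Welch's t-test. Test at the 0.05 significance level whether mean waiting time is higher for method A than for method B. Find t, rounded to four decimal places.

Let group 1 = method A, group 2 = method B. H0: μ_1 = μ_2; H1: μ_1 > μ_2 (Welch's two-sample t-test, right-tailed).
t = (x̄_1 − x̄_2)/√(s_1²/n_1 + s_2²/n_2) = (36.88 − 32.02)/√(4.108²/60 + 10.42²/18) = 1.9342
Welch–Satterthwaite df ≈ 18.61
p-value = P(T ≥ 1.9342) ≈ 0.034
Since p ≈ 0.034 < α = 0.05, reject H0; the data support H1.

1.9342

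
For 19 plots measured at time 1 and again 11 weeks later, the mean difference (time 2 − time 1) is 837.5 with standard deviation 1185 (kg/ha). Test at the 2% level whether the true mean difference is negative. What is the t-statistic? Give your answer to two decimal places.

H0: μ_d = 0; H1: μ_d < 0 (paired t-test on the differences, left-tailed).
t = d̄/(s_d/√n) = 837.5/(1185/√19) = 3.08
df = n − 1 = 18
p-value = P(T ≤ 3.08) ≈ 0.997
Since p ≈ 0.997 > α = 0.02, fail to reject H0; the evidence is not statistically significant.

3.08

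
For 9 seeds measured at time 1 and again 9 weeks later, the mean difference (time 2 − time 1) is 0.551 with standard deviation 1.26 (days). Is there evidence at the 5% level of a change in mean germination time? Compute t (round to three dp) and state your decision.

H0: μ_d = 0; H1: μ_d ≠ 0 (paired t-test on the differences, two-sided).
t = d̄/(s_d/√n) = 0.551/(1.26/√9) = 1.312
df = n − 1 = 8
Two-sided p-value ≈ 0.2259
Since p ≈ 0.2259 > α = 0.05, fail to reject H0; the evidence is not statistically significant.

t = 1.312; fail to reject H0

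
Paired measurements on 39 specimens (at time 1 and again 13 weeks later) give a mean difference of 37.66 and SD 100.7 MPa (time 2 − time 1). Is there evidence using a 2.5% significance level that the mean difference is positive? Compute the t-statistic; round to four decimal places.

H0: μ_d = 0; H1: μ_d > 0 (paired t-test on the differences, right-tailed).
t = d̄/(s_d/√n) = 37.66/(100.7/√39) = 2.3355
df = n − 1 = 38
p-value = P(T ≥ 2.3355) ≈ 0.0124
Since p ≈ 0.0124 < α = 0.025, reject H0; the evidence is statistically significant.

2.3355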